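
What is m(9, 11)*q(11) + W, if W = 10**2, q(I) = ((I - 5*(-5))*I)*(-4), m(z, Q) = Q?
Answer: -17324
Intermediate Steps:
q(I) = -4*I*(25 + I) (q(I) = ((I + 25)*I)*(-4) = ((25 + I)*I)*(-4) = (I*(25 + I))*(-4) = -4*I*(25 + I))
W = 100
m(9, 11)*q(11) + W = 11*(-4*11*(25 + 11)) + 100 = 11*(-4*11*36) + 100 = 11*(-1584) + 100 = -17424 + 100 = -17324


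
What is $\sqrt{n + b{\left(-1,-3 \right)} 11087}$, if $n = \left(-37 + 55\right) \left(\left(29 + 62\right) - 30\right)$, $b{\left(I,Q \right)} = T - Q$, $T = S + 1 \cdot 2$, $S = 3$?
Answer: $\sqrt{89794} \approx 299.66$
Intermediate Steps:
$T = 5$ ($T = 3 + 1 \cdot 2 = 3 + 2 = 5$)
$b{\left(I,Q \right)} = 5 - Q$
$n = 1098$ ($n = 18 \left(91 - 30\right) = 18 \cdot 61 = 1098$)
$\sqrt{n + b{\left(-1,-3 \right)} 11087} = \sqrt{1098 + \left(5 - -3\right) 11087} = \sqrt{1098 + \left(5 + 3\right) 11087} = \sqrt{1098 + 8 \cdot 11087} = \sqrt{1098 + 88696} = \sqrt{89794}$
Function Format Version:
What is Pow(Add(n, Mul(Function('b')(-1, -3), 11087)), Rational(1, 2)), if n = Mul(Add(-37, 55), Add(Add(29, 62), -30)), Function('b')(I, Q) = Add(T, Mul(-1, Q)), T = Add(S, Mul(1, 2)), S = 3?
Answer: Pow(89794, Rational(1, 2)) ≈ 299.66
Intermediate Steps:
T = 5 (T = Add(3, Mul(1, 2)) = Add(3, 2) = 5)
Function('b')(I, Q) = Add(5, Mul(-1, Q))
n = 1098 (n = Mul(18, Add(91, -30)) = Mul(18, 61) = 1098)
Pow(Add(n, Mul(Function('b')(-1, -3), 11087)), Rational(1, 2)) = Pow(Add(1098, Mul(Add(5, Mul(-1, -3)), 11087)), Rational(1, 2)) = Pow(Add(1098, Mul(Add(5, 3), 11087)), Rational(1, 2)) = Pow(Add(1098, Mul(8, 11087)), Rational(1, 2)) = Pow(Add(1098, 88696), Rational(1, 2)) = Pow(89794, Rational(1, 2))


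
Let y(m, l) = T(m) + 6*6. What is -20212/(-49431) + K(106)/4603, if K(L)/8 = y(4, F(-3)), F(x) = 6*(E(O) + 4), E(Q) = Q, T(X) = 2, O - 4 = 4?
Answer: 108062860/227530893 ≈ 0.47494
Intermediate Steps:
O = 8 (O = 4 + 4 = 8)
F(x) = 72 (F(x) = 6*(8 + 4) = 6*12 = 72)
y(m, l) = 38 (y(m, l) = 2 + 6*6 = 2 + 36 = 38)
K(L) = 304 (K(L) = 8*38 = 304)
-20212/(-49431) + K(106)/4603 = -20212/(-49431) + 304/4603 = -20212*(-1/49431) + 304*(1/4603) = 20212/49431 + 304/4603 = 108062860/227530893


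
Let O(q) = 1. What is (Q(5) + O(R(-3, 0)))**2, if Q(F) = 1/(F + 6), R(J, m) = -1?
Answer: 144/121 ≈ 1.1901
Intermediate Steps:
Q(F) = 1/(6 + F)
(Q(5) + O(R(-3, 0)))**2 = (1/(6 + 5) + 1)**2 = (1/11 + 1)**2 = (12/11)**2 = 144/121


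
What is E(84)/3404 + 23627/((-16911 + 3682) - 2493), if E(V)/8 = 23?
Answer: -842755/581714 ≈ -1.4487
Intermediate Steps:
E(V) = 184 (E(V) = 8*23 = 184)
E(84)/3404 + 23627/((-16911 + 3682) - 2493) = 184/3404 + 23627/((-16911 + 3682) - 2493) = 184*(1/3404) + 23627/(-13229 - 2493) = 2/37 + 23627/(-15722) = 2/37 + 23627*(-1/15722) = 2/37 - 23627/15722 = -842755/581714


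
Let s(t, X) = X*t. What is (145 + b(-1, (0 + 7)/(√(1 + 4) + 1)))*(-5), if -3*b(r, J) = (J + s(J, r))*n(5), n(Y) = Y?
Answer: -725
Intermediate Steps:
b(r, J) = -5*J/3 - 5*J*r/3 (b(r, J) = -(J + r*J)*5/3 = -(J + J*r)*5/3 = -(5*J + 5*J*r)/3 = -5*J/3 - 5*J*r/3)
(145 + b(-1, (0 + 7)/(√(1 + 4) + 1)))*(-5) = (145 + 5*((0 + 7)/(√(1 + 4) + 1))*(-1 - 1*(-1))/3)*(-5) = (145 + 5*(7/(√5 + 1))*(-1 + 1)/3)*(-5) = (145 + (5/3)*(7/(1 + √5))*0)*(-5) = (145 + 0)*(-5) = 145*(-5) = -725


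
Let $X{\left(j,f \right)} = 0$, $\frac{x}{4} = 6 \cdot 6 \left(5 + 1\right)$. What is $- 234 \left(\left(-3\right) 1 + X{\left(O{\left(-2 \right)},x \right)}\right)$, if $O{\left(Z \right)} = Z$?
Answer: $702$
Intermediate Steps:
$x = 864$ ($x = 4 \cdot 6 \cdot 6 \left(5 + 1\right) = 4 \cdot 36 \cdot 6 = 4 \cdot 216 = 864$)
$- 234 \left(\left(-3\right) 1 + X{\left(O{\left(-2 \right)},x \right)}\right) = - 234 \left(\left(-3\right) 1 + 0\right) = - 234 \left(-3 + 0\right) = \left(-234\right) \left(-3\right) = 702$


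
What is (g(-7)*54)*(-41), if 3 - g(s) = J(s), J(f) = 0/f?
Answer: -6642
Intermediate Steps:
J(f) = 0
g(s) = 3 (g(s) = 3 - 1*0 = 3 + 0 = 3)
(g(-7)*54)*(-41) = (3*54)*(-41) = 162*(-41) = -6642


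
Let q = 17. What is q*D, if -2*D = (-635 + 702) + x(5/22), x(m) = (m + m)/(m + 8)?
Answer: -206329/362 ≈ -569.97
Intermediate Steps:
x(m) = 2*m/(8 + m) (x(m) = (2*m)/(8 + m) = 2*m/(8 + m))
D = -12137/362 (D = -((-635 + 702) + 2*(5/22)/(8 + 5/22))/2 = -(67 + 2*(5*(1/22))/(8 + 5*(1/22)))/2 = -(67 + 2*(5/22)/(8 + 5/22))/2 = -(67 + 2*(5/22)/(181/22))/2 = -(67 + 2*(5/22)*(22/181))/2 = -(67 + 10/181)/2 = -½*12137/181 = -12137/362 ≈ -33.528)
q*D = 17*(-12137/362) = -206329/362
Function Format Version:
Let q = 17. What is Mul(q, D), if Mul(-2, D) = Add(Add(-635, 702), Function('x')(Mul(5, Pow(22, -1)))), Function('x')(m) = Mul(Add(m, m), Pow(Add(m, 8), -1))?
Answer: Rational(-206329, 362) ≈ -569.97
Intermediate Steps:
Function('x')(m) = Mul(2, m, Pow(Add(8, m), -1)) (Function('x')(m) = Mul(Mul(2, m), Pow(Add(8, m), -1)) = Mul(2, m, Pow(Add(8, m), -1)))
D = Rational(-12137, 362) (D = Mul(Rational(-1, 2), Add(Add(-635, 702), Mul(2, Mul(5, Pow(22, -1)), Pow(Add(8, Mul(5, Pow(22, -1))), -1)))) = Mul(Rational(-1, 2), Add(67, Mul(2, Mul(5, Rational(1, 22)), Pow(Add(8, Mul(5, Rational(1, 22))), -1)))) = Mul(Rational(-1, 2), Add(67, Mul(2, Rational(5, 22), Pow(Add(8, Rational(5, 22)), -1)))) = Mul(Rational(-1, 2), Add(67, Mul(2, Rational(5, 22), Pow(Rational(181, 22), -1)))) = Mul(Rational(-1, 2), Add(67, Mul(2, Rational(5, 22), Rational(22, 181)))) = Mul(Rational(-1, 2), Add(67, Rational(10, 181))) = Mul(Rational(-1, 2), Rational(12137, 181)) = Rational(-12137, 362) ≈ -33.528)
Mul(q, D) = Mul(17, Rational(-12137, 362)) = Rational(-206329, 362)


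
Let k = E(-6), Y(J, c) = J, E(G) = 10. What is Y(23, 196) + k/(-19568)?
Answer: 225027/9784 ≈ 22.999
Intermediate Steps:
k = 10
Y(23, 196) + k/(-19568) = 23 + 10/(-19568) = 23 + 10*(-1/19568) = 23 - 5/9784 = 225027/9784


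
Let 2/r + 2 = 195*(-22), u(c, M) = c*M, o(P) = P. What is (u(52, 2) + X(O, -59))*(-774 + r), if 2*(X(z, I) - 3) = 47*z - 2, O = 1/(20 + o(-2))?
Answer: -6416462315/77256 ≈ -83055.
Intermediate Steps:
u(c, M) = M*c
O = 1/18 (O = 1/(20 - 2) = 1/18 ≈ 0.055556)
X(z, I) = 2 + 47*z/2 (X(z, I) = 3 + (47*z - 2)/2 = 3 + (-2 + 47*z)/2 = 3 + (-1 + 47*z/2) = 2 + 47*z/2)
r = -1/2146 (r = 2/(-2 + 195*(-22)) = 2/(-2 - 4290) = 2/(-4292) = 2*(-1/4292) = -1/2146 ≈ -0.00046598)
(u(52, 2) + X(O, -59))*(-774 + r) = (2*52 + (2 + (47/2)*(1/18)))*(-774 - 1/2146) = (104 + (2 + 47/36))*(-1661005/2146) = (104 + 119/36)*(-1661005/2146) = (3863/36)*(-1661005/2146) = -6416462315/77256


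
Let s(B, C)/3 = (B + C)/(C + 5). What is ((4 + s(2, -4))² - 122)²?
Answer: 13924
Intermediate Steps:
s(B, C) = 3*(B + C)/(5 + C) (s(B, C) = 3*((B + C)/(C + 5)) = 3*((B + C)/(5 + C)) = 3*(B + C)/(5 + C))
((4 + s(2, -4))² - 122)² = ((4 + 3*(2 - 4)/(5 - 4))² - 122)² = ((4 + 3*(-2)/1)² - 122)² = ((4 + 3*1*(-2))² - 122)² = ((4 - 6)² - 122)² = ((-2)² - 122)² = (4 - 122)² = (-118)² = 13924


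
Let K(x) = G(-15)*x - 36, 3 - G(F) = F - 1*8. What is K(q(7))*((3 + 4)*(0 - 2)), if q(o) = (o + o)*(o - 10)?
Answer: 15792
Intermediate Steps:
q(o) = 2*o*(-10 + o) (q(o) = (2*o)*(-10 + o) = 2*o*(-10 + o))
G(F) = 11 - F (G(F) = 3 - (F - 1*8) = 3 - (F - 8) = 3 - (-8 + F) = 3 + (8 - F) = 11 - F)
K(x) = -36 + 26*x (K(x) = (11 - 1*(-15))*x - 36 = (11 + 15)*x - 36 = 26*x - 36 = -36 + 26*x)
K(q(7))*((3 + 4)*(0 - 2)) = (-36 + 26*(2*7*(-10 + 7)))*((3 + 4)*(0 - 2)) = (-36 + 26*(2*7*(-3)))*(7*(-2)) = (-36 + 26*(-42))*(-14) = (-36 - 1092)*(-14) = -1128*(-14) = 15792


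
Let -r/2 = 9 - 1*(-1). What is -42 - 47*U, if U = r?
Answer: 898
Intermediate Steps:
r = -20 (r = -2*(9 - 1*(-1)) = -2*(9 + 1) = -2*10 = -20)
U = -20
-42 - 47*U = -42 - 47*(-20) = -42 + 940 = 898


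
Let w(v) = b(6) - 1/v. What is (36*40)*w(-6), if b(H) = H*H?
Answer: 52080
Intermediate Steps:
b(H) = H²
w(v) = 36 - 1/v (w(v) = 6² - 1/v = 36 - 1/v)
(36*40)*w(-6) = (36*40)*(36 - 1/(-6)) = 1440*(36 - 1*(-⅙)) = 1440*(36 + ⅙) = 1440*(217/6) = 52080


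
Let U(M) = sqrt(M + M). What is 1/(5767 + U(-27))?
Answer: 5767/33258343 - 3*I*sqrt(6)/33258343 ≈ 0.0001734 - 2.2095e-7*I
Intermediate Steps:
U(M) = sqrt(2)*sqrt(M) (U(M) = sqrt(2*M) = sqrt(2)*sqrt(M))
1/(5767 + U(-27)) = 1/(5767 + sqrt(2)*sqrt(-27)) = 1/(5767 + sqrt(2)*(3*I*sqrt(3))) = 1/(5767 + 3*I*sqrt(6))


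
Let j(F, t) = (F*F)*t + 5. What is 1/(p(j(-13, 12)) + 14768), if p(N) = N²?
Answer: 1/4147857 ≈ 2.4109e-7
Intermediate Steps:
j(F, t) = 5 + t*F² (j(F, t) = F²*t + 5 = t*F² + 5 = 5 + t*F²)
1/(p(j(-13, 12)) + 14768) = 1/((5 + 12*(-13)²)² + 14768) = 1/((5 + 12*169)² + 14768) = 1/((5 + 2028)² + 14768) = 1/(2033² + 14768) = 1/(4133089 + 14768) = 1/4147857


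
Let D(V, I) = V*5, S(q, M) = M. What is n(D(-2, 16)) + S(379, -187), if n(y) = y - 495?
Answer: -692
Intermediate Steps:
D(V, I) = 5*V
n(y) = -495 + y
n(D(-2, 16)) + S(379, -187) = (-495 + 5*(-2)) - 187 = (-495 - 10) - 187 = -505 - 187 = -692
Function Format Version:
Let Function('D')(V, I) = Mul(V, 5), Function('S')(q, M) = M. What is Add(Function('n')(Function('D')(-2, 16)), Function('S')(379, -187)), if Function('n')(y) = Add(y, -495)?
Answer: -692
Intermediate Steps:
Function('D')(V, I) = Mul(5, V)
Function('n')(y) = Add(-495, y)
Add(Function('n')(Function('D')(-2, 16)), Function('S')(379, -187)) = Add(Add(-495, Mul(5, -2)), -187) = Add(Add(-495, -10), -187) = Add(-505, -187) = -692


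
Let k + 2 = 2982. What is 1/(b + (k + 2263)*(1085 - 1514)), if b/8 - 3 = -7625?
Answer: -1/2310223 ≈ -4.3286e-7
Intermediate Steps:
k = 2980 (k = -2 + 2982 = 2980)
b = -60976 (b = 24 + 8*(-7625) = 24 - 61000 = -60976)
1/(b + (k + 2263)*(1085 - 1514)) = 1/(-60976 + (2980 + 2263)*(1085 - 1514)) = 1/(-60976 + 5243*(-429)) = 1/(-60976 - 2249247) = 1/(-2310223) = -1/2310223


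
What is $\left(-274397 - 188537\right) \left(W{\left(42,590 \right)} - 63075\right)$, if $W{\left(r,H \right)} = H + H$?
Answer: $28653299930$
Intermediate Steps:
$W{\left(r,H \right)} = 2 H$
$\left(-274397 - 188537\right) \left(W{\left(42,590 \right)} - 63075\right) = \left(-274397 - 188537\right) \left(2 \cdot 590 - 63075\right) = - 462934 \left(1180 - 63075\right) = \left(-462934\right) \left(-61895\right) = 28653299930$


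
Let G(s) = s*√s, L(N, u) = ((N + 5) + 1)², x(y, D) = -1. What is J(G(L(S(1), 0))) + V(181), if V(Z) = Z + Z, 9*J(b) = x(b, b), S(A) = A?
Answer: 3257/9 ≈ 361.89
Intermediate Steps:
L(N, u) = (6 + N)² (L(N, u) = ((5 + N) + 1)² = (6 + N)²)
G(s) = s^(3/2)
J(b) = -⅑ (J(b) = (⅑)*(-1) = -⅑)
V(Z) = 2*Z
J(G(L(S(1), 0))) + V(181) = -⅑ + 2*181 = -⅑ + 362 = 3257/9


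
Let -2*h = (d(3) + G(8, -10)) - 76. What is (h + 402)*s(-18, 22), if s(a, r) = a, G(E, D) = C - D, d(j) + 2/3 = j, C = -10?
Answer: -7899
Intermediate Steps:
d(j) = -⅔ + j
G(E, D) = -10 - D
h = 221/6 (h = -(((-⅔ + 3) + (-10 - 1*(-10))) - 76)/2 = -((7/3 + (-10 + 10)) - 76)/2 = -((7/3 + 0) - 76)/2 = -(7/3 - 76)/2 = -½*(-221/3) = 221/6 ≈ 36.833)
(h + 402)*s(-18, 22) = (221/6 + 402)*(-18) = (2633/6)*(-18) = -7899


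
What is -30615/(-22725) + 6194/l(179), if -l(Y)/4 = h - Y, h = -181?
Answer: 82153/14544 ≈ 5.6486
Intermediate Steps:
l(Y) = 724 + 4*Y (l(Y) = -4*(-181 - Y) = 724 + 4*Y)
-30615/(-22725) + 6194/l(179) = -30615/(-22725) + 6194/(724 + 4*179) = -30615*(-1/22725) + 6194/(724 + 716) = 2041/1515 + 6194/1440 = 2041/1515 + 6194*(1/1440) = 2041/1515 + 3097/720 = 82153/14544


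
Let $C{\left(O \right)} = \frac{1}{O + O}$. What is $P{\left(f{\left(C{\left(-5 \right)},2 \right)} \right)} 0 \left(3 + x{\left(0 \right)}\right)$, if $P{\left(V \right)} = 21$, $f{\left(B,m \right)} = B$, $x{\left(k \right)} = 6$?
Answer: $0$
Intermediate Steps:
$C{\left(O \right)} = \frac{1}{2 O}$
$P{\left(f{\left(C{\left(-5 \right)},2 \right)} \right)} 0 \left(3 + x{\left(0 \right)}\right) = 21 \cdot 0 \left(3 + 6\right) = 21 \cdot 0 \cdot 9 = 21 \cdot 0 = 0$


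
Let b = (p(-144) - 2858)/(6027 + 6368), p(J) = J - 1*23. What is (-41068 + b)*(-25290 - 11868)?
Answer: 3782988240966/2479 ≈ 1.5260e+9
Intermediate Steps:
p(J) = -23 + J (p(J) = J - 23 = -23 + J)
b = -605/2479 (b = ((-23 - 144) - 2858)/(6027 + 6368) = (-167 - 2858)/12395 = -3025*1/12395 = -605/2479 ≈ -0.24405)
(-41068 + b)*(-25290 - 11868) = (-41068 - 605/2479)*(-25290 - 11868) = -101808177/2479*(-37158) = 3782988240966/2479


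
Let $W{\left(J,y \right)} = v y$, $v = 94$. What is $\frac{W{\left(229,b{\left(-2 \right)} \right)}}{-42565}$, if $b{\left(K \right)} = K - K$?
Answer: $0$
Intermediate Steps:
$b{\left(K \right)} = 0$
$W{\left(J,y \right)} = 94 y$
$\frac{W{\left(229,b{\left(-2 \right)} \right)}}{-42565} = \frac{94 \cdot 0}{-42565} = 0 \left(- \frac{1}{42565}\right) = 0$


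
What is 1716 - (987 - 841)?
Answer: 1570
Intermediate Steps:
1716 - (987 - 841) = 1716 - 1*146 = 1716 - 146 = 1570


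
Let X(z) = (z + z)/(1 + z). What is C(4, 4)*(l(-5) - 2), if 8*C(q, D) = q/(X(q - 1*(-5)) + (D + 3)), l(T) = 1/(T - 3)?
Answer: -85/704 ≈ -0.12074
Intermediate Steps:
l(T) = 1/(-3 + T)
X(z) = 2*z/(1 + z) (X(z) = (2*z)/(1 + z) = 2*z/(1 + z))
C(q, D) = q/(8*(3 + D + 2*(5 + q)/(6 + q))) (C(q, D) = (q/(2*(q - 1*(-5))/(1 + (q - 1*(-5))) + (D + 3)))/8 = (q/(2*(q + 5)/(1 + (q + 5)) + (3 + D)))/8 = (q/(2*(5 + q)/(1 + (5 + q)) + (3 + D)))/8 = (q/(2*(5 + q)/(6 + q) + (3 + D)))/8 = (q/(3 + D + 2*(5 + q)/(6 + q)))/8 = q/(8*(3 + D + 2*(5 + q)/(6 + q))))
C(4, 4)*(l(-5) - 2) = ((⅛)*4*(6 + 4)/(10 + 2*4 + (3 + 4)*(6 + 4)))*(1/(-3 - 5) - 2) = ((⅛)*4*10/(10 + 8 + 7*10))*(1/(-8) - 2) = ((⅛)*4*10/(10 + 8 + 70))*(-⅛ - 2) = ((⅛)*4*10/88)*(-17/8) = ((⅛)*4*(1/88)*10)*(-17/8) = (5/88)*(-17/8) = -85/704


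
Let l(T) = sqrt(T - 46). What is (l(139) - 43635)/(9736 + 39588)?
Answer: -43635/49324 + sqrt(93)/49324 ≈ -0.88447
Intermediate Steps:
l(T) = sqrt(-46 + T)
(l(139) - 43635)/(9736 + 39588) = (sqrt(-46 + 139) - 43635)/(9736 + 39588) = (sqrt(93) - 43635)/49324 = (-43635 + sqrt(93))*(1/49324) = -43635/49324 + sqrt(93)/49324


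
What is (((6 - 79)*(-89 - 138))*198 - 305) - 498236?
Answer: 2782517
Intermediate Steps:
(((6 - 79)*(-89 - 138))*198 - 305) - 498236 = (-73*(-227)*198 - 305) - 498236 = (16571*198 - 305) - 498236 = (3281058 - 305) - 498236 = 3280753 - 498236 = 2782517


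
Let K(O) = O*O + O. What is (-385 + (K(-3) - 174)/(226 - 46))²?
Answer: 33512521/225 ≈ 1.4894e+5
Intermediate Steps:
K(O) = O + O² (K(O) = O² + O = O + O²)
(-385 + (K(-3) - 174)/(226 - 46))² = (-385 + (-3*(1 - 3) - 174)/(226 - 46))² = (-385 + (-3*(-2) - 174)/180)² = (-385 + (6 - 174)*(1/180))² = (-385 - 168*1/180)² = (-385 - 14/15)² = (-5789/15)² = 33512521/225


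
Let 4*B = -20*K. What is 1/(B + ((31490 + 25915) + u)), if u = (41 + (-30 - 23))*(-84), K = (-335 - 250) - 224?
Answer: 1/62458 ≈ 1.6011e-5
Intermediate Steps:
K = -809 (K = -585 - 224 = -809)
B = 4045 (B = (-20*(-809))/4 = (¼)*16180 = 4045)
u = 1008 (u = (41 - 53)*(-84) = -12*(-84) = 1008)
1/(B + ((31490 + 25915) + u)) = 1/(4045 + ((31490 + 25915) + 1008)) = 1/(4045 + (57405 + 1008)) = 1/(4045 + 58413) = 1/62458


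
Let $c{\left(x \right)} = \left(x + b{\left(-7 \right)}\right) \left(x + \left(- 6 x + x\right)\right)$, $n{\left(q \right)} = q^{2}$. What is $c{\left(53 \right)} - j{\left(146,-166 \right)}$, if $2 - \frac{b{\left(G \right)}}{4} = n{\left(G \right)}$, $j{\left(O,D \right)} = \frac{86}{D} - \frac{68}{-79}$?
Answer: $\frac{187659093}{6557} \approx 28620.0$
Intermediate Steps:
$j{\left(O,D \right)} = \frac{68}{79} + \frac{86}{D}$ ($j{\left(O,D \right)} = \frac{86}{D} - - \frac{68}{79} = \frac{86}{D} + \frac{68}{79} = \frac{68}{79} + \frac{86}{D}$)
$b{\left(G \right)} = 8 - 4 G^{2}$
$c{\left(x \right)} = - 4 x \left(-188 + x\right)$ ($c{\left(x \right)} = \left(x + \left(8 - 4 \left(-7\right)^{2}\right)\right) \left(x + \left(- 6 x + x\right)\right) = \left(x + \left(8 - 196\right)\right) \left(x - 5 x\right) = \left(x + \left(8 - 196\right)\right) \left(- 4 x\right) = \left(x - 188\right) \left(- 4 x\right) = \left(-188 + x\right) \left(- 4 x\right) = - 4 x \left(-188 + x\right)$)
$c{\left(53 \right)} - j{\left(146,-166 \right)} = 4 \cdot 53 \left(188 - 53\right) - \left(\frac{68}{79} + \frac{86}{-166}\right) = 4 \cdot 53 \left(188 - 53\right) - \left(\frac{68}{79} + 86 \left(- \frac{1}{166}\right)\right) = 4 \cdot 53 \cdot 135 - \left(\frac{68}{79} - \frac{43}{83}\right) = 28620 - \frac{2247}{6557} = \frac{187659093}{6557}$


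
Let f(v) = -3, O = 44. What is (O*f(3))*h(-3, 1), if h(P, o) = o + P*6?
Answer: 2244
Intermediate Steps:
h(P, o) = o + 6*P
(O*f(3))*h(-3, 1) = (44*(-3))*(1 + 6*(-3)) = -132*(1 - 18) = -132*(-17) = 2244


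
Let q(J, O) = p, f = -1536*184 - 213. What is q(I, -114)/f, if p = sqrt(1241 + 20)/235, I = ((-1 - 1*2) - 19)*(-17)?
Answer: -sqrt(1261)/66466695 ≈ -5.3426e-7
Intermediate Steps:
I = 374 (I = ((-1 - 2) - 19)*(-17) = (-3 - 19)*(-17) = -22*(-17) = 374)
f = -282837 (f = -282624 - 213 = -282837)
p = sqrt(1261)/235 (p = sqrt(1261)*(1/235) = sqrt(1261)/235 ≈ 0.15111)
q(J, O) = sqrt(1261)/235
q(I, -114)/f = (sqrt(1261)/235)/(-282837) = (sqrt(1261)/235)*(-1/282837) = -sqrt(1261)/66466695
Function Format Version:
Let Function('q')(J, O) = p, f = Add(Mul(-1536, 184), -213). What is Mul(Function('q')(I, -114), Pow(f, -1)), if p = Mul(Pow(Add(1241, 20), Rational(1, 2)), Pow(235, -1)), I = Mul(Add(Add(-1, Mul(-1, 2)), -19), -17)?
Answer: Mul(Rational(-1, 66466695), Pow(1261, Rational(1, 2))) ≈ -5.3426e-7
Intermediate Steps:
I = 374 (I = Mul(Add(Add(-1, -2), -19), -17) = Mul(Add(-3, -19), -17) = Mul(-22, -17) = 374)
f = -282837 (f = Add(-282624, -213) = -282837)
p = Mul(Rational(1, 235), Pow(1261, Rational(1, 2))) (p = Mul(Pow(1261, Rational(1, 2)), Rational(1, 235)) = Mul(Rational(1, 235), Pow(1261, Rational(1, 2))) ≈ 0.15111)
Function('q')(J, O) = Mul(Rational(1, 235), Pow(1261, Rational(1, 2)))
Mul(Function('q')(I, -114), Pow(f, -1)) = Mul(Mul(Rational(1, 235), Pow(1261, Rational(1, 2))), Pow(-282837, -1)) = Mul(Mul(Rational(1, 235), Pow(1261, Rational(1, 2))), Rational(-1, 282837)) = Mul(Rational(-1, 66466695), Pow(1261, Rational(1, 2)))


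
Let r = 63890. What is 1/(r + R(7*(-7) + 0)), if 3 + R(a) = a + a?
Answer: 1/63789 ≈ 1.5677e-5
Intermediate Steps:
R(a) = -3 + 2*a (R(a) = -3 + (a + a) = -3 + 2*a)
1/(r + R(7*(-7) + 0)) = 1/(63890 + (-3 + 2*(7*(-7) + 0))) = 1/(63890 + (-3 + 2*(-49 + 0))) = 1/(63890 + (-3 + 2*(-49))) = 1/(63890 + (-3 - 98)) = 1/(63890 - 101) = 1/63789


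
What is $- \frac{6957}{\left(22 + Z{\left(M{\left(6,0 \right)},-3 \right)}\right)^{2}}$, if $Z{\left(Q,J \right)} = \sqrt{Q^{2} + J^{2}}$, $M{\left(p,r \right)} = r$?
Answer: $- \frac{6957}{625} \approx -11.131$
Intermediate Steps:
$Z{\left(Q,J \right)} = \sqrt{J^{2} + Q^{2}}$
$- \frac{6957}{\left(22 + Z{\left(M{\left(6,0 \right)},-3 \right)}\right)^{2}} = - \frac{6957}{\left(22 + \sqrt{\left(-3\right)^{2} + 0^{2}}\right)^{2}} = - \frac{6957}{\left(22 + \sqrt{9 + 0}\right)^{2}} = - \frac{6957}{\left(22 + \sqrt{9}\right)^{2}} = - \frac{6957}{\left(22 + 3\right)^{2}} = - \frac{6957}{25^{2}} = - \frac{6957}{625}$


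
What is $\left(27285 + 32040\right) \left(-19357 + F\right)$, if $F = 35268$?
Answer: $943920075$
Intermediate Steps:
$\left(27285 + 32040\right) \left(-19357 + F\right) = \left(27285 + 32040\right) \left(-19357 + 35268\right) = 59325 \cdot 15911 = 943920075$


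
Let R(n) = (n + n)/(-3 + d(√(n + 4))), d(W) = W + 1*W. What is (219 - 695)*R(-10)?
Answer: -9520/11 - 19040*I*√6/33 ≈ -865.45 - 1413.3*I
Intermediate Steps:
d(W) = 2*W (d(W) = W + W = 2*W)
R(n) = 2*n/(-3 + 2*√(4 + n)) (R(n) = (n + n)/(-3 + 2*√(n + 4)) = (2*n)/(-3 + 2*√(4 + n)) = 2*n/(-3 + 2*√(4 + n)))
(219 - 695)*R(-10) = (219 - 695)*(2*(-10)/(-3 + 2*√(4 - 10))) = -952*(-10)/(-3 + 2*√(-6)) = -952*(-10)/(-3 + 2*(I*√6)) = -952*(-10)/(-3 + 2*I*√6) = -(-9520)/(-3 + 2*I*√6) = 9520/(-3 + 2*I*√6)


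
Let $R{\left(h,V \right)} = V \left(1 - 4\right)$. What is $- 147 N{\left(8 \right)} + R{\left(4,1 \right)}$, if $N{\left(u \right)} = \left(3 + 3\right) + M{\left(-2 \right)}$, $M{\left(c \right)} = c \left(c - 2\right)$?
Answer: $-2061$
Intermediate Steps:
$R{\left(h,V \right)} = - 3 V$ ($R{\left(h,V \right)} = V \left(-3\right) = - 3 V$)
$M{\left(c \right)} = c \left(-2 + c\right)$
$N{\left(u \right)} = 14$ ($N{\left(u \right)} = \left(3 + 3\right) - 2 \left(-2 - 2\right) = 6 - -8 = 6 + 8 = 14$)
$- 147 N{\left(8 \right)} + R{\left(4,1 \right)} = \left(-147\right) 14 - 3 = -2058 - 3 = -2061$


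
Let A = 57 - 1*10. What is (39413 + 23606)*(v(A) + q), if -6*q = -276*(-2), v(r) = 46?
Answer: -2898874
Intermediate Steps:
A = 47 (A = 57 - 10 = 47)
q = -92 (q = -(-46)*(-2) = -1/6*552 = -92)
(39413 + 23606)*(v(A) + q) = (39413 + 23606)*(46 - 92) = 63019*(-46) = -2898874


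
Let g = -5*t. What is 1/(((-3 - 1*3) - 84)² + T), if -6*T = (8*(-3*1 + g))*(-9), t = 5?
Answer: 1/7764 ≈ 0.00012880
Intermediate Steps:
g = -25 (g = -5*5 = -25)
T = -336 (T = -8*(-3*1 - 25)*(-9)/6 = -8*(-3 - 25)*(-9)/6 = -8*(-28)*(-9)/6 = -(-112)*(-9)/3 = -⅙*2016 = -336)
1/(((-3 - 1*3) - 84)² + T) = 1/(((-3 - 1*3) - 84)² - 336) = 1/(((-3 - 3) - 84)² - 336) = 1/((-6 - 84)² - 336) = 1/((-90)² - 336) = 1/(8100 - 336) = 1/7764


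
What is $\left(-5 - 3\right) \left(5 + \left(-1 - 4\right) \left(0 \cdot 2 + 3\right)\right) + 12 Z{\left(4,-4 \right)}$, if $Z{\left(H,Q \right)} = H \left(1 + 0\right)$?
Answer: $128$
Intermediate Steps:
$Z{\left(H,Q \right)} = H$ ($Z{\left(H,Q \right)} = H 1 = H$)
$\left(-5 - 3\right) \left(5 + \left(-1 - 4\right) \left(0 \cdot 2 + 3\right)\right) + 12 Z{\left(4,-4 \right)} = \left(-5 - 3\right) \left(5 + \left(-1 - 4\right) \left(0 \cdot 2 + 3\right)\right) + 12 \cdot 4 = - 8 \left(5 - 5 \left(0 + 3\right)\right) + 48 = - 8 \left(5 - 15\right) + 48 = \left(-8\right) \left(-10\right) + 48 = 80 + 48 = 128$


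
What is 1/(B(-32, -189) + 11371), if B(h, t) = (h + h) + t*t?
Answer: 1/47028 ≈ 2.1264e-5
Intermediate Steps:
B(h, t) = t² + 2*h (B(h, t) = 2*h + t² = t² + 2*h)
1/(B(-32, -189) + 11371) = 1/(((-189)² + 2*(-32)) + 11371) = 1/((35721 - 64) + 11371) = 1/(35657 + 11371) = 1/47028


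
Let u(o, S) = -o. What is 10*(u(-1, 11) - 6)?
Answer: -50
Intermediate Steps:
10*(u(-1, 11) - 6) = 10*(-1*(-1) - 6) = 10*(1 - 6) = 10*(-5) = -50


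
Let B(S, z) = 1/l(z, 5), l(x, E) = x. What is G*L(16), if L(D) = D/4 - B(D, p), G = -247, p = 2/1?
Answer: -1729/2 ≈ -864.50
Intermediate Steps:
p = 2 (p = 2*1 = 2)
B(S, z) = 1/z
L(D) = -½ + D/4 (L(D) = D/4 - 1/2 = D*(¼) - 1*½ = D/4 - ½ = -½ + D/4)
G*L(16) = -247*(-½ + (¼)*16) = -247*(-½ + 4) = -247*7/2 = -1729/2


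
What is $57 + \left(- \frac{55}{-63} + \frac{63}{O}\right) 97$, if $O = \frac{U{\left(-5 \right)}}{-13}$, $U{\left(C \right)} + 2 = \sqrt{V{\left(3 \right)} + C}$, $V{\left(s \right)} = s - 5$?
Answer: $\frac{10108004}{693} + \frac{79443 i \sqrt{7}}{11} \approx 14586.0 + 19108.0 i$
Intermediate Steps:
$V{\left(s \right)} = -5 + s$ ($V{\left(s \right)} = s - 5 = -5 + s$)
$U{\left(C \right)} = -2 + \sqrt{-2 + C}$ ($U{\left(C \right)} = -2 + \sqrt{\left(-5 + 3\right) + C} = -2 + \sqrt{-2 + C}$)
$O = \frac{2}{13} - \frac{i \sqrt{7}}{13}$ ($O = \frac{-2 + \sqrt{-2 - 5}}{-13} = \left(-2 + \sqrt{-7}\right) \left(- \frac{1}{13}\right) = \left(-2 + i \sqrt{7}\right) \left(- \frac{1}{13}\right) = \frac{2}{13} - \frac{i \sqrt{7}}{13} \approx 0.15385 - 0.20352 i$)
$57 + \left(- \frac{55}{-63} + \frac{63}{O}\right) 97 = 57 + \left(- \frac{55}{-63} + \frac{63}{\frac{2}{13} - \frac{i \sqrt{7}}{13}}\right) 97 = 57 + \left(\left(-55\right) \left(- \frac{1}{63}\right) + \frac{63}{\frac{2}{13} - \frac{i \sqrt{7}}{13}}\right) 97 = 57 + \left(\frac{55}{63} + \frac{63}{\frac{2}{13} - \frac{i \sqrt{7}}{13}}\right) 97 = 57 + \left(\frac{5335}{63} + \frac{6111}{\frac{2}{13} - \frac{i \sqrt{7}}{13}}\right) = \frac{8926}{63} + \frac{6111}{\frac{2}{13} - \frac{i \sqrt{7}}{13}}$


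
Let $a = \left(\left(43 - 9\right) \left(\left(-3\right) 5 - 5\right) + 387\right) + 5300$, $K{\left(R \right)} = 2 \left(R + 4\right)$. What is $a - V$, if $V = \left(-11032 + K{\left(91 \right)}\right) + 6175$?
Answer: $9674$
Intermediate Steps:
$K{\left(R \right)} = 8 + 2 R$ ($K{\left(R \right)} = 2 \left(4 + R\right) = 8 + 2 R$)
$V = -4667$ ($V = \left(-11032 + \left(8 + 2 \cdot 91\right)\right) + 6175 = \left(-11032 + \left(8 + 182\right)\right) + 6175 = \left(-11032 + 190\right) + 6175 = -10842 + 6175 = -4667$)
$a = 5007$ ($a = \left(34 \left(-15 - 5\right) + 387\right) + 5300 = \left(34 \left(-20\right) + 387\right) + 5300 = \left(-680 + 387\right) + 5300 = -293 + 5300 = 5007$)
$a - V = 5007 - -4667 = 5007 + 4667 = 9674$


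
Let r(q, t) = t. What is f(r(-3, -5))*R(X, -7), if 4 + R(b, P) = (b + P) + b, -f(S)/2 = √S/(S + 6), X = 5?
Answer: 2*I*√5 ≈ 4.4721*I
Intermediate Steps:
f(S) = -2*√S/(6 + S) (f(S) = -2*√S/(S + 6) = -2*√S/(6 + S))
R(b, P) = -4 + P + 2*b (R(b, P) = -4 + ((b + P) + b) = -4 + ((P + b) + b) = -4 + (P + 2*b) = -4 + P + 2*b)
f(r(-3, -5))*R(X, -7) = (-2*√(-5)/(6 - 5))*(-4 - 7 + 2*5) = (-2*I*√5/1)*(-4 - 7 + 10) = -2*I*√5*1*(-1) = -2*I*√5*(-1) = 2*I*√5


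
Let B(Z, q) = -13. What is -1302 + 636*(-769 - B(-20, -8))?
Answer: -482118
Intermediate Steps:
-1302 + 636*(-769 - B(-20, -8)) = -1302 + 636*(-769 - 1*(-13)) = -1302 + 636*(-769 + 13) = -1302 + 636*(-756) = -1302 - 480816 = -482118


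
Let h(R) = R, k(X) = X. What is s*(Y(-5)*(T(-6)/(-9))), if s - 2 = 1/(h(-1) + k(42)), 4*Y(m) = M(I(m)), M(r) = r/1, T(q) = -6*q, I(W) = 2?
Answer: -166/41 ≈ -4.0488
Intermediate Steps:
M(r) = r (M(r) = r*1 = r)
Y(m) = ½ (Y(m) = (¼)*2 = ½)
s = 83/41 (s = 2 + 1/(-1 + 42) = 2 + 1/41 = 83/41 ≈ 2.0244)
s*(Y(-5)*(T(-6)/(-9))) = 83*((-6*(-6)/(-9))/2)/41 = 83*((36*(-⅑))/2)/41 = 83*((½)*(-4))/41 = (83/41)*(-2) = -166/41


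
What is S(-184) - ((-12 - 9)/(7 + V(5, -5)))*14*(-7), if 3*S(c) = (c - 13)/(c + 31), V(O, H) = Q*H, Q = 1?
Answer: -472114/459 ≈ -1028.6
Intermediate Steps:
V(O, H) = H (V(O, H) = 1*H = H)
S(c) = (-13 + c)/(3*(31 + c)) (S(c) = ((c - 13)/(c + 31))/3 = ((-13 + c)/(31 + c))/3 = (-13 + c)/(3*(31 + c)))
S(-184) - ((-12 - 9)/(7 + V(5, -5)))*14*(-7) = (-13 - 184)/(3*(31 - 184)) - ((-12 - 9)/(7 - 5))*14*(-7) = (⅓)*(-197)/(-153) - -21/2*14*(-7) = (⅓)*(-1/153)*(-197) - -21*½*14*(-7) = 197/459 - (-21/2*14)*(-7) = 197/459 - (-147)*(-7) = 197/459 - 1*1029 = 197/459 - 1029 = -472114/459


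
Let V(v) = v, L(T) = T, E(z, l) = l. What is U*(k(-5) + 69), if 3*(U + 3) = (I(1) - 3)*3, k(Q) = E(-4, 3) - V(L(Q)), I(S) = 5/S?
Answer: -77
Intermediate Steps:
k(Q) = 3 - Q
U = -1 (U = -3 + ((5/1 - 3)*3)/3 = -3 + ((5*1 - 3)*3)/3 = -3 + ((5 - 3)*3)/3 = -3 + (2*3)/3 = -3 + (1/3)*6 = -3 + 2 = -1)
U*(k(-5) + 69) = -((3 - 1*(-5)) + 69) = -((3 + 5) + 69) = -(8 + 69) = -1*77 = -77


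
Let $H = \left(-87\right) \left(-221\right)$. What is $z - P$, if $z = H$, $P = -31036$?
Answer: $50263$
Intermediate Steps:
$H = 19227$
$z = 19227$
$z - P = 19227 - -31036 = 19227 + 31036 = 50263$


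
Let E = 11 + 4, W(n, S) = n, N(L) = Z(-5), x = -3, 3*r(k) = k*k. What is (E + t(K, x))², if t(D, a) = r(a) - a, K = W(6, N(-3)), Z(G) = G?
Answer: 441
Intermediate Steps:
r(k) = k²/3 (r(k) = (k*k)/3 = k²/3)
N(L) = -5
K = 6
E = 15
t(D, a) = -a + a²/3 (t(D, a) = a²/3 - a = -a + a²/3)
(E + t(K, x))² = (15 + (⅓)*(-3)*(-3 - 3))² = (15 + (⅓)*(-3)*(-6))² = (15 + 6)² = 21² = 441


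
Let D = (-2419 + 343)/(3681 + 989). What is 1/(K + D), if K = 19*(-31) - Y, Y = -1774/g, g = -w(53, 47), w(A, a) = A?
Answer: -123755/77088999 ≈ -0.0016054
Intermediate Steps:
g = -53 (g = -1*53 = -53)
D = -1038/2335 (D = -2076/4670 = -2076*1/4670 = -1038/2335 ≈ -0.44454)
Y = 1774/53 (Y = -1774/(-53) = -1774*(-1/53) = 1774/53 ≈ 33.472)
K = -32991/53 (K = 19*(-31) - 1*1774/53 = -589 - 1774/53 = -32991/53 ≈ -622.47)
1/(K + D) = 1/(-32991/53 - 1038/2335) = 1/(-77088999/123755) = -123755/77088999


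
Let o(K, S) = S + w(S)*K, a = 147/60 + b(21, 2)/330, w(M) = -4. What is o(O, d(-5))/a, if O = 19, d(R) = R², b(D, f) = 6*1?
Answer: -3740/181 ≈ -20.663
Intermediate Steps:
b(D, f) = 6
a = 543/220 (a = 147/60 + 6/330 = 147*(1/60) + 6*(1/330) = 49/20 + 1/55 = 543/220 ≈ 2.4682)
o(K, S) = S - 4*K
o(O, d(-5))/a = ((-5)² - 4*19)/(543/220) = (25 - 76)*(220/543) = -51*220/543 = -3740/181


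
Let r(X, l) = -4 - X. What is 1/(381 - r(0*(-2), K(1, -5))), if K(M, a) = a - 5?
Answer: 1/385 ≈ 0.0025974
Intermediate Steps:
K(M, a) = -5 + a
1/(381 - r(0*(-2), K(1, -5))) = 1/(381 - (-4 - 0*(-2))) = 1/(381 - (-4 - 1*0)) = 1/(381 - (-4 + 0)) = 1/(381 - 1*(-4)) = 1/(381 + 4) = 1/385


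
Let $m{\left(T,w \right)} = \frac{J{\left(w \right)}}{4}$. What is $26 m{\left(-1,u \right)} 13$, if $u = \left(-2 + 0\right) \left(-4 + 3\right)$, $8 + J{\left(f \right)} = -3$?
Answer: $- \frac{1859}{2} \approx -929.5$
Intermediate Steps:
$J{\left(f \right)} = -11$ ($J{\left(f \right)} = -8 - 3 = -11$)
$u = 2$ ($u = \left(-2\right) \left(-1\right) = 2$)
$m{\left(T,w \right)} = - \frac{11}{4}$
$26 m{\left(-1,u \right)} 13 = 26 \left(- \frac{11}{4}\right) 13 = \left(- \frac{143}{2}\right) 13 = - \frac{1859}{2}$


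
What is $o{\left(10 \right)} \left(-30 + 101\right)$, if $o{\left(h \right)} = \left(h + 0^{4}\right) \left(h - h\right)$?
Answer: $0$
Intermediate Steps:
$o{\left(h \right)} = 0$ ($o{\left(h \right)} = \left(h + 0\right) 0 = h 0 = 0$)
$o{\left(10 \right)} \left(-30 + 101\right) = 0 \left(-30 + 101\right) = 0 \cdot 71 = 0$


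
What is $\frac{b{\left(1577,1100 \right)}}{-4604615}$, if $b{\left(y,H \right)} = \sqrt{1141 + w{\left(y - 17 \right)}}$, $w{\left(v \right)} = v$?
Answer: $- \frac{\sqrt{2701}}{4604615} \approx -1.1287 \cdot 10^{-5}$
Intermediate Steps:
$b{\left(y,H \right)} = \sqrt{1124 + y}$ ($b{\left(y,H \right)} = \sqrt{1141 + \left(y - 17\right)} = \sqrt{1141 + \left(-17 + y\right)} = \sqrt{1124 + y}$)
$\frac{b{\left(1577,1100 \right)}}{-4604615} = \frac{\sqrt{1124 + 1577}}{-4604615} = \sqrt{2701} \left(- \frac{1}{4604615}\right) = - \frac{\sqrt{2701}}{4604615}$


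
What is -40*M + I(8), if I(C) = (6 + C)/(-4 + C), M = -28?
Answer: 2247/2 ≈ 1123.5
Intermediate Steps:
I(C) = (6 + C)/(-4 + C)
-40*M + I(8) = -40*(-28) + (6 + 8)/(-4 + 8) = 1120 + 14/4 = 1120 + (¼)*14 = 1120 + 7/2 = 2247/2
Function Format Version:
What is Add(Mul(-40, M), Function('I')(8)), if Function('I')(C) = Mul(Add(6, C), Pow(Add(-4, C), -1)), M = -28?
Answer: Rational(2247, 2) ≈ 1123.5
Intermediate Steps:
Function('I')(C) = Mul(Pow(Add(-4, C), -1), Add(6, C))
Add(Mul(-40, M), Function('I')(8)) = Add(Mul(-40, -28), Mul(Pow(Add(-4, 8), -1), Add(6, 8))) = Add(1120, Mul(Pow(4, -1), 14)) = Add(1120, Mul(Rational(1, 4), 14)) = Add(1120, Rational(7, 2)) = Rational(2247, 2)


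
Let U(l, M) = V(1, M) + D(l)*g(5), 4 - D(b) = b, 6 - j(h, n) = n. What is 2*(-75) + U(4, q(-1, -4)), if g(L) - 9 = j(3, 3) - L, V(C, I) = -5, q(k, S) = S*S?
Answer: -155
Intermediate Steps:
q(k, S) = S²
j(h, n) = 6 - n
D(b) = 4 - b
g(L) = 12 - L (g(L) = 9 + ((6 - 1*3) - L) = 9 + ((6 - 3) - L) = 9 + (3 - L) = 12 - L)
U(l, M) = 23 - 7*l (U(l, M) = -5 + (4 - l)*(12 - 1*5) = -5 + (4 - l)*(12 - 5) = -5 + (4 - l)*7 = -5 + (28 - 7*l) = 23 - 7*l)
2*(-75) + U(4, q(-1, -4)) = 2*(-75) + (23 - 7*4) = -150 + (23 - 28) = -150 - 5 = -155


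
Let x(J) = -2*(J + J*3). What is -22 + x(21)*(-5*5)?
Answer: 4178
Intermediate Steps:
x(J) = -8*J (x(J) = -2*(J + 3*J) = -8*J)
-22 + x(21)*(-5*5) = -22 + (-8*21)*(-5*5) = -22 - 168*(-25) = -22 + 4200 = 4178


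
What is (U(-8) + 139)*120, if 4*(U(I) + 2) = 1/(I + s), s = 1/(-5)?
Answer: 673890/41 ≈ 16436.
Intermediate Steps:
s = -1/5 ≈ -0.20000
U(I) = -2 + 1/(4*(-1/5 + I)) (U(I) = -2 + 1/(4*(I - 1/5)) = -2 + 1/(4*(-1/5 + I)))
(U(-8) + 139)*120 = ((13 - 40*(-8))/(4*(-1 + 5*(-8))) + 139)*120 = ((13 + 320)/(4*(-1 - 40)) + 139)*120 = ((1/4)*333/(-41) + 139)*120 = ((1/4)*(-1/41)*333 + 139)*120 = (-333/164 + 139)*120 = (22463/164)*120 = 673890/41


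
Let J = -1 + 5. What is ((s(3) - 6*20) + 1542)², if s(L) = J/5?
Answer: 50608996/25 ≈ 2.0244e+6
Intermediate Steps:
J = 4
s(L) = ⅘ (s(L) = 4/5 = 4*(⅕) = ⅘)
((s(3) - 6*20) + 1542)² = ((⅘ - 6*20) + 1542)² = ((⅘ - 120) + 1542)² = (-596/5 + 1542)² = (7114/5)² = 50608996/25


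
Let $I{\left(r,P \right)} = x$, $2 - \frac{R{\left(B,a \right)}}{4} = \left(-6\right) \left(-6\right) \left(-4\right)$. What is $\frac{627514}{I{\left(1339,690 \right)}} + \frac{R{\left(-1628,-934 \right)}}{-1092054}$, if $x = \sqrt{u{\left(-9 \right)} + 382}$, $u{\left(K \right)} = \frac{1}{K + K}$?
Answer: $- \frac{292}{546027} + \frac{1882542 \sqrt{22}}{275} \approx 32109.0$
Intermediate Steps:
$u{\left(K \right)} = \frac{1}{2 K}$
$R{\left(B,a \right)} = 584$ ($R{\left(B,a \right)} = 8 - 4 \left(-6\right) \left(-6\right) \left(-4\right) = 8 - 4 \cdot 36 \left(-4\right) = 8 - -576 = 8 + 576 = 584$)
$x = \frac{25 \sqrt{22}}{6}$ ($x = \sqrt{\frac{1}{2 \left(-9\right)} + 382} = \sqrt{\frac{1}{2} \left(- \frac{1}{9}\right) + 382} = \sqrt{- \frac{1}{18} + 382} = \sqrt{\frac{6875}{18}} = \frac{25 \sqrt{22}}{6} \approx 19.543$)
$I{\left(r,P \right)} = \frac{25 \sqrt{22}}{6}$
$\frac{627514}{I{\left(1339,690 \right)}} + \frac{R{\left(-1628,-934 \right)}}{-1092054} = \frac{627514}{\frac{25}{6} \sqrt{22}} + \frac{584}{-1092054} = 627514 \frac{3 \sqrt{22}}{275} + 584 \left(- \frac{1}{1092054}\right) = \frac{1882542 \sqrt{22}}{275} - \frac{292}{546027} = - \frac{292}{546027} + \frac{1882542 \sqrt{22}}{275}$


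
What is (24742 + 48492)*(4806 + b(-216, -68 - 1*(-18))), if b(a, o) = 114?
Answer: 360311280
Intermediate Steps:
(24742 + 48492)*(4806 + b(-216, -68 - 1*(-18))) = (24742 + 48492)*(4806 + 114) = 73234*4920 = 360311280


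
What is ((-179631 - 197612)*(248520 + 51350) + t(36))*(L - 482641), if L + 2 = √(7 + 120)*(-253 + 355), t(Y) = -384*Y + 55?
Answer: 54598445040089097 - 11538634962258*√127 ≈ 5.4468e+16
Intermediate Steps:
t(Y) = 55 - 384*Y
L = -2 + 102*√127 (L = -2 + √(7 + 120)*(-253 + 355) = -2 + √127*102 = -2 + 102*√127 ≈ 1147.5)
((-179631 - 197612)*(248520 + 51350) + t(36))*(L - 482641) = ((-179631 - 197612)*(248520 + 51350) + (55 - 384*36))*((-2 + 102*√127) - 482641) = (-377243*299870 + (55 - 13824))*(-482643 + 102*√127) = (-113123858410 - 13769)*(-482643 + 102*√127) = -113123872179*(-482643 + 102*√127) = 54598445040089097 - 11538634962258*√127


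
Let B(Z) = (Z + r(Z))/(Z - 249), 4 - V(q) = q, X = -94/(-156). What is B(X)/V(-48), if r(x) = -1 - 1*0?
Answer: 1/32500 ≈ 3.0769e-5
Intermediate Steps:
X = 47/78 (X = -94*(-1/156) = 47/78 ≈ 0.60256)
V(q) = 4 - q
r(x) = -1 (r(x) = -1 + 0 = -1)
B(Z) = (-1 + Z)/(-249 + Z) (B(Z) = (Z - 1)/(Z - 249) = (-1 + Z)/(-249 + Z))
B(X)/V(-48) = ((-1 + 47/78)/(-249 + 47/78))/(4 - 1*(-48)) = (-31/78/(-19375/78))/(4 + 48) = -78/19375*(-31/78)/52 = (1/625)*(1/52) = 1/32500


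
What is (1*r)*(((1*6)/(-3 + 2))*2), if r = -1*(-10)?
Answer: -120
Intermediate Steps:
r = 10
(1*r)*(((1*6)/(-3 + 2))*2) = (1*10)*(((1*6)/(-3 + 2))*2) = 10*((6/(-1))*2) = 10*((6*(-1))*2) = 10*(-6*2) = 10*(-12) = -120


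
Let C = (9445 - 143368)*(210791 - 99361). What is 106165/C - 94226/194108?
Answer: -35153974103774/72417035674203 ≈ -0.48544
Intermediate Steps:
C = -14923039890 (C = -133923*111430 = -14923039890)
106165/C - 94226/194108 = 106165/(-14923039890) - 94226/194108 = 106165*(-1/14923039890) - 94226*1/194108 = -21233/2984607978 - 47113/97054 = -35153974103774/72417035674203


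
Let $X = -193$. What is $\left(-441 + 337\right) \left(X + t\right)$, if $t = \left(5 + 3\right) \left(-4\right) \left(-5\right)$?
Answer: $3432$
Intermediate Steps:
$t = 160$ ($t = 8 \left(-4\right) \left(-5\right) = \left(-32\right) \left(-5\right) = 160$)
$\left(-441 + 337\right) \left(X + t\right) = \left(-441 + 337\right) \left(-193 + 160\right) = \left(-104\right) \left(-33\right) = 3432$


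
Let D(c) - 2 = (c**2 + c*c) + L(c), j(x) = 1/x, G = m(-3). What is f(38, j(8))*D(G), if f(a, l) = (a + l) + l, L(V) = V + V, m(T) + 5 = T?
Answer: 8721/2 ≈ 4360.5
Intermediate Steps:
m(T) = -5 + T
G = -8 (G = -5 - 3 = -8)
L(V) = 2*V
D(c) = 2 + 2*c + 2*c**2 (D(c) = 2 + ((c**2 + c*c) + 2*c) = 2 + ((c**2 + c**2) + 2*c) = 2 + (2*c**2 + 2*c) = 2 + (2*c + 2*c**2) = 2 + 2*c + 2*c**2)
f(a, l) = a + 2*l
f(38, j(8))*D(G) = (38 + 2/8)*(2 + 2*(-8) + 2*(-8)**2) = (38 + 2*(1/8))*(2 - 16 + 2*64) = (38 + 1/4)*(2 - 16 + 128) = (153/4)*114 = 8721/2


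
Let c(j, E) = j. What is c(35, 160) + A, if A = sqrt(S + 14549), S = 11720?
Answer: 35 + sqrt(26269) ≈ 197.08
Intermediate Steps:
A = sqrt(26269) (A = sqrt(11720 + 14549) = sqrt(26269) ≈ 162.08)
c(35, 160) + A = 35 + sqrt(26269)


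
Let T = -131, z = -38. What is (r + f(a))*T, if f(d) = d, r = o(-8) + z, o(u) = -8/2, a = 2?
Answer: 5240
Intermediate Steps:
o(u) = -4 (o(u) = -8*½ = -4)
r = -42 (r = -4 - 38 = -42)
(r + f(a))*T = (-42 + 2)*(-131) = -40*(-131) = 5240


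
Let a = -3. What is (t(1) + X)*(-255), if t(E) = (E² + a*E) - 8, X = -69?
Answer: 20145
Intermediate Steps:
t(E) = -8 + E² - 3*E (t(E) = (E² - 3*E) - 8 = -8 + E² - 3*E)
(t(1) + X)*(-255) = ((-8 + 1² - 3*1) - 69)*(-255) = ((-8 + 1 - 3) - 69)*(-255) = (-10 - 69)*(-255) = -79*(-255) = 20145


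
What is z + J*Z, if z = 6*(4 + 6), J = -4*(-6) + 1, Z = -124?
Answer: -3040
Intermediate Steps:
J = 25 (J = 24 + 1 = 25)
z = 60 (z = 6*10 = 60)
z + J*Z = 60 + 25*(-124) = 60 - 3100 = -3040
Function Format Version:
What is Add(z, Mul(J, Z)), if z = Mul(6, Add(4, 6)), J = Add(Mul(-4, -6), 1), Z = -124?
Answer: -3040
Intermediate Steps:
J = 25 (J = Add(24, 1) = 25)
z = 60 (z = Mul(6, 10) = 60)
Add(z, Mul(J, Z)) = Add(60, Mul(25, -124)) = Add(60, -3100) = -3040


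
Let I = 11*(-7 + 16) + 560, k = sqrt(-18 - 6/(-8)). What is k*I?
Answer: 659*I*sqrt(69)/2 ≈ 2737.0*I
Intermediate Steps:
k = I*sqrt(69)/2 (k = sqrt(-18 - 6*(-1/8)) = sqrt(-18 + 3/4) = sqrt(-69/4) = I*sqrt(69)/2 ≈ 4.1533*I)
I = 659 (I = 11*9 + 560 = 99 + 560 = 659)
k*I = (I*sqrt(69)/2)*659 = 659*I*sqrt(69)/2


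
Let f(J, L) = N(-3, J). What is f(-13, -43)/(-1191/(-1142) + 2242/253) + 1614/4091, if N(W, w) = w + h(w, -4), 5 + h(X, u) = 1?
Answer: -15475173704/11707161517 ≈ -1.3219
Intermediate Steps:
h(X, u) = -4 (h(X, u) = -5 + 1 = -4)
N(W, w) = -4 + w (N(W, w) = w - 4 = -4 + w)
f(J, L) = -4 + J
f(-13, -43)/(-1191/(-1142) + 2242/253) + 1614/4091 = (-4 - 13)/(-1191/(-1142) + 2242/253) + 1614/4091 = -17/(-1191*(-1/1142) + 2242*(1/253)) + 1614*(1/4091) = -17/(1191/1142 + 2242/253) + 1614/4091 = -17/2861687/288926 + 1614/4091 = -17*288926/2861687 + 1614/4091 = -4911742/2861687 + 1614/4091 = -15475173704/11707161517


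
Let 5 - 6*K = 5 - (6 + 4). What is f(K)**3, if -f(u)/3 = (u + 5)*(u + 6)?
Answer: -97336000/27 ≈ -3.6050e+6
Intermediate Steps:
K = 5/3 (K = 5/6 - (5 - (6 + 4))/6 = 5/6 - (5 - 1*10)/6 = 5/6 - (5 - 10)/6 = 5/6 - 1/6*(-5) = 5/6 + 5/6 = 5/3 ≈ 1.6667)
f(u) = -3*(5 + u)*(6 + u) (f(u) = -3*(u + 5)*(u + 6) = -3*(5 + u)*(6 + u))
f(K)**3 = (-90 - 33*5/3 - 3*(5/3)**2)**3 = (-90 - 55 - 3*25/9)**3 = (-90 - 55 - 25/3)**3 = (-460/3)**3 = -97336000/27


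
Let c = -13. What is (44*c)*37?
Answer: -21164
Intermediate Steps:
(44*c)*37 = (44*(-13))*37 = -572*37 = -21164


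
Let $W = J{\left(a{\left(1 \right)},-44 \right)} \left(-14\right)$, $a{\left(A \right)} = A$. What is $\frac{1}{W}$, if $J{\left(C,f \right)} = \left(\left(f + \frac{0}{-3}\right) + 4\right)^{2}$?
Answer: $- \frac{1}{22400} \approx -4.4643 \cdot 10^{-5}$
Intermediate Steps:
$J{\left(C,f \right)} = \left(4 + f\right)^{2}$ ($J{\left(C,f \right)} = \left(\left(f + 0 \left(- \frac{1}{3}\right)\right) + 4\right)^{2} = \left(\left(f + 0\right) + 4\right)^{2} = \left(f + 4\right)^{2} = \left(4 + f\right)^{2}$)
$W = -22400$ ($W = \left(4 - 44\right)^{2} \left(-14\right) = \left(-40\right)^{2} \left(-14\right) = 1600 \left(-14\right) = -22400$)
$\frac{1}{W} = \frac{1}{-22400} = - \frac{1}{22400}$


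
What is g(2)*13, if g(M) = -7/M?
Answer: -91/2 ≈ -45.500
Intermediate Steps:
g(2)*13 = -7/2*13 = -91/2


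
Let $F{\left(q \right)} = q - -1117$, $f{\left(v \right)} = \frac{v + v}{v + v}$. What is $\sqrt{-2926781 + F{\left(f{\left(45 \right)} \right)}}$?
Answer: $i \sqrt{2925663} \approx 1710.5 i$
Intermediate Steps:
$f{\left(v \right)} = 1$ ($f{\left(v \right)} = \frac{2 v}{2 v} = 2 v \frac{1}{2 v} = 1$)
$F{\left(q \right)} = 1117 + q$ ($F{\left(q \right)} = q + 1117 = 1117 + q$)
$\sqrt{-2926781 + F{\left(f{\left(45 \right)} \right)}} = \sqrt{-2926781 + \left(1117 + 1\right)} = \sqrt{-2926781 + 1118} = \sqrt{-2925663} = i \sqrt{2925663}$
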